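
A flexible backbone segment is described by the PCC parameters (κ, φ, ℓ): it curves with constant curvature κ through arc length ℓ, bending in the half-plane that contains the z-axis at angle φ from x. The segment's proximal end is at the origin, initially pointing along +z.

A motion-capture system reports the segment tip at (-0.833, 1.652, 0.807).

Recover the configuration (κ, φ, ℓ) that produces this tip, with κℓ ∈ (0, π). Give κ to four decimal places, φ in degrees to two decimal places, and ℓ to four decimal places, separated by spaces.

0.9082 116.76 2.5534

ρ = √(x²+y²) = √(-0.833² + 1.652²) = 1.85013
φ = atan2(y, x) mod 360° = atan2(1.652, -0.833) = 116.7589°
|p|² = ρ² + z² = 1.85013² + 0.807² = 4.07424
κ = 2ρ / |p|² = 2×1.85013 / 4.07424 = 0.90821
θ = 2·atan2(ρ, z) = 2·atan2(1.85013, 0.807) = 2.31898 rad
ℓ = θ/κ = 2.31898/0.90821 = 2.55335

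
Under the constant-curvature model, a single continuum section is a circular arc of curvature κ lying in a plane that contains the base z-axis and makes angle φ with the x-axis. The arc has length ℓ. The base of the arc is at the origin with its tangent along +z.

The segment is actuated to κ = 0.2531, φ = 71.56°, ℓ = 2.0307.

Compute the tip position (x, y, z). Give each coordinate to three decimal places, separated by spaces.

0.161 0.484 1.942

θ = κ·ℓ = 0.2531 × 2.0307 = 0.51397 rad
ρ = (1 − cos θ)/κ = (1 − 0.87080)/0.2531 = 0.51047
z = sin θ / κ = 0.49164/0.2531 = 1.94247
x = ρ cos φ = 0.51047 × cos(71.56°) = 0.16147
y = ρ sin φ = 0.51047 × sin(71.56°) = 0.48426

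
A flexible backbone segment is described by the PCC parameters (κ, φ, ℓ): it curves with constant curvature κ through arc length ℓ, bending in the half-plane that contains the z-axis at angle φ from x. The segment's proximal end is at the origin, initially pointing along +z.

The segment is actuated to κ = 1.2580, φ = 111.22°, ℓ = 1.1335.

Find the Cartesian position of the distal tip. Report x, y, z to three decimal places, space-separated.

θ = κ·ℓ = 1.2580 × 1.1335 = 1.42594 rad
ρ = (1 − cos θ)/κ = (1 − 0.14435)/1.2580 = 0.68017
z = sin θ / κ = 0.98953/1.2580 = 0.78659
x = ρ cos φ = 0.68017 × cos(111.22°) = -0.24619
y = ρ sin φ = 0.68017 × sin(111.22°) = 0.63405

-0.246 0.634 0.787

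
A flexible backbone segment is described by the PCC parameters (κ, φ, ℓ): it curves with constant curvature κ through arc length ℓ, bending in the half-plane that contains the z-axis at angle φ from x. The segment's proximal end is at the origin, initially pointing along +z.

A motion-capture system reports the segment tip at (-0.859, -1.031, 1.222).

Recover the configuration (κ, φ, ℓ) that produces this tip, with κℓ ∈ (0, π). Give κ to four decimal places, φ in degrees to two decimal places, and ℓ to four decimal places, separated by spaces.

ρ = √(x²+y²) = √(-0.859² + -1.031²) = 1.34195
φ = atan2(y, x) mod 360° = atan2(-1.031, -0.859) = 230.1999°
|p|² = ρ² + z² = 1.34195² + 1.222² = 3.29413
κ = 2ρ / |p|² = 2×1.34195 / 3.29413 = 0.81476
θ = 2·atan2(ρ, z) = 2·atan2(1.34195, 1.222) = 1.66430 rad
ℓ = θ/κ = 1.66430/0.81476 = 2.04269

0.8148 230.20 2.0427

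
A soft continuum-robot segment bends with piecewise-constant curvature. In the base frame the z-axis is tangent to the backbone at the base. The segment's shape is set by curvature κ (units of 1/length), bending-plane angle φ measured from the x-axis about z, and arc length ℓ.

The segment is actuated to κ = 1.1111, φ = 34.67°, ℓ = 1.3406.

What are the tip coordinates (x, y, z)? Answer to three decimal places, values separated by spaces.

0.680 0.470 0.897

θ = κ·ℓ = 1.1111 × 1.3406 = 1.48954 rad
ρ = (1 − cos θ)/κ = (1 − 0.08117)/1.1111 = 0.82696
z = sin θ / κ = 0.99670/1.1111 = 0.89704
x = ρ cos φ = 0.82696 × cos(34.67°) = 0.68013
y = ρ sin φ = 0.82696 × sin(34.67°) = 0.47041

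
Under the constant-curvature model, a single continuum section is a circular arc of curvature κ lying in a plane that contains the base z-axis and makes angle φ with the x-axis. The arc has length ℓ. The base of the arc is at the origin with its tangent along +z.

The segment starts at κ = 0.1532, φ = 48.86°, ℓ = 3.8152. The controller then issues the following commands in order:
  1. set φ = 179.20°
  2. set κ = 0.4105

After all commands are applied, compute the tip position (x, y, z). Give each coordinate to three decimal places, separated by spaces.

initial: κ=0.1532, φ=48.86°, ℓ=3.8152
cmd 1: set φ=179.20° → (κ,φ,ℓ)=(0.1532,179.20°,3.8152) → tip=(-1.0835,0.0151,3.6017)
cmd 2: set κ=0.4105 → (κ,φ,ℓ)=(0.4105,179.20°,3.8152) → tip=(-2.4245,0.0339,2.4360)

-2.424 0.034 2.436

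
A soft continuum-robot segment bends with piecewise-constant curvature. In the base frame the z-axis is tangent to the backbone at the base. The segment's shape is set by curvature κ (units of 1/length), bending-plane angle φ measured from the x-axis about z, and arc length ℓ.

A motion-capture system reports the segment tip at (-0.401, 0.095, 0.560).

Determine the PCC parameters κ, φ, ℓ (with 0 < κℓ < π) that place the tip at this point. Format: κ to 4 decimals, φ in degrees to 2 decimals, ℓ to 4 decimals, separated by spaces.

1.7049 166.67 0.7442

ρ = √(x²+y²) = √(-0.401² + 0.095²) = 0.41210
φ = atan2(y, x) mod 360° = atan2(0.095, -0.401) = 166.6719°
|p|² = ρ² + z² = 0.41210² + 0.560² = 0.48343
κ = 2ρ / |p|² = 2×0.41210 / 0.48343 = 1.70491
θ = 2·atan2(ρ, z) = 2·atan2(0.41210, 0.560) = 1.26882 rad
ℓ = θ/κ = 1.26882/1.70491 = 0.74421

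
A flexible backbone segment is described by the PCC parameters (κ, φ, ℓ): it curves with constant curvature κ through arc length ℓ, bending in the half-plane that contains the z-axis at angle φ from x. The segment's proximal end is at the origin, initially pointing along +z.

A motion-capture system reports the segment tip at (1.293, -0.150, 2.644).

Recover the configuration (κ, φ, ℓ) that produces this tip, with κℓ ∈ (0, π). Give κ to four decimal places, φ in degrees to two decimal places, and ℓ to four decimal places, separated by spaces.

0.2997 353.38 3.0524

ρ = √(x²+y²) = √(1.293² + -0.150²) = 1.30167
φ = atan2(y, x) mod 360° = atan2(-0.150, 1.293) = 353.3827°
|p|² = ρ² + z² = 1.30167² + 2.644² = 8.68509
κ = 2ρ / |p|² = 2×1.30167 / 8.68509 = 0.29975
θ = 2·atan2(ρ, z) = 2·atan2(1.30167, 2.644) = 0.91496 rad
ℓ = θ/κ = 0.91496/0.29975 = 3.05241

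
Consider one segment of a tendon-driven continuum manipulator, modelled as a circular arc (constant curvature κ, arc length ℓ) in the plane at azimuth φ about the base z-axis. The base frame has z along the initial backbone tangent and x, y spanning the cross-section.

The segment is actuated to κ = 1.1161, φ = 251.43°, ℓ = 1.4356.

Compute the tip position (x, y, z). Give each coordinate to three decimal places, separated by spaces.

-0.294 -0.876 0.896

θ = κ·ℓ = 1.1161 × 1.4356 = 1.60227 rad
ρ = (1 − cos θ)/κ = (1 − -0.03147)/1.1161 = 0.92417
z = sin θ / κ = 0.99950/1.1161 = 0.89553
x = ρ cos φ = 0.92417 × cos(251.43°) = -0.29432
y = ρ sin φ = 0.92417 × sin(251.43°) = -0.87606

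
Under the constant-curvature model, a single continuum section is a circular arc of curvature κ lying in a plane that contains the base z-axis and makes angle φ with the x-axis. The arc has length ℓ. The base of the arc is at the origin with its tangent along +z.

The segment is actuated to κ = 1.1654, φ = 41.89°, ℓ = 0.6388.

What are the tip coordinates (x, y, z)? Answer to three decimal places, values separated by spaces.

0.169 0.152 0.581

θ = κ·ℓ = 1.1654 × 0.6388 = 0.74446 rad
ρ = (1 − cos θ)/κ = (1 − 0.73546)/1.1654 = 0.22700
z = sin θ / κ = 0.67757/1.1654 = 0.58141
x = ρ cos φ = 0.22700 × cos(41.89°) = 0.16898
y = ρ sin φ = 0.22700 × sin(41.89°) = 0.15157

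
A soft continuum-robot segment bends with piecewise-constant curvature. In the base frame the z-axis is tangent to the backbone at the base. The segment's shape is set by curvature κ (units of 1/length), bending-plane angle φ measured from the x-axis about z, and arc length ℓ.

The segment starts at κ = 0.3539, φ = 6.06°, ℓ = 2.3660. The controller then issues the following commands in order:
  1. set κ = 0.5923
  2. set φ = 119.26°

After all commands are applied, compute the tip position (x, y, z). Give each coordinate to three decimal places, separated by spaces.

-0.686 1.225 1.664

initial: κ=0.3539, φ=6.06°, ℓ=2.3660
cmd 1: set κ=0.5923 → (κ,φ,ℓ)=(0.5923,6.06°,2.3660) → tip=(1.3958,0.1482,1.6642)
cmd 2: set φ=119.26° → (κ,φ,ℓ)=(0.5923,119.26°,2.3660) → tip=(-0.6861,1.2246,1.6642)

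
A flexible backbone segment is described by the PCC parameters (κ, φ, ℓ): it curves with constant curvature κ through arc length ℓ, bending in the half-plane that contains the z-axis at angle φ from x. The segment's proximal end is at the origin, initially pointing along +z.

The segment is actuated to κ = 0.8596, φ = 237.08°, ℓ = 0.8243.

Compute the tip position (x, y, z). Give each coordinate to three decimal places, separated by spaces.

-0.152 -0.235 0.757

θ = κ·ℓ = 0.8596 × 0.8243 = 0.70857 rad
ρ = (1 − cos θ)/κ = (1 − 0.75929)/0.8596 = 0.28002
z = sin θ / κ = 0.65075/0.8596 = 0.75704
x = ρ cos φ = 0.28002 × cos(237.08°) = -0.15218
y = ρ sin φ = 0.28002 × sin(237.08°) = -0.23506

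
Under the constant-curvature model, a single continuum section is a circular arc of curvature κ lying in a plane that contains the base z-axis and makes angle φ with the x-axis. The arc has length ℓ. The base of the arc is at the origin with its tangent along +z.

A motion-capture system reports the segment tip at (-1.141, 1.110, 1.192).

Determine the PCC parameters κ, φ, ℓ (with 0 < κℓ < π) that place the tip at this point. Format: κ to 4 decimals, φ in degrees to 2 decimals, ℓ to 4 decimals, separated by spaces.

0.8050 135.79 2.3057

ρ = √(x²+y²) = √(-1.141² + 1.110²) = 1.59185
φ = atan2(y, x) mod 360° = atan2(1.110, -1.141) = 135.7890°
|p|² = ρ² + z² = 1.59185² + 1.192² = 3.95484
κ = 2ρ / |p|² = 2×1.59185 / 3.95484 = 0.80501
θ = 2·atan2(ρ, z) = 2·atan2(1.59185, 1.192) = 1.85611 rad
ℓ = θ/κ = 1.85611/0.80501 = 2.30569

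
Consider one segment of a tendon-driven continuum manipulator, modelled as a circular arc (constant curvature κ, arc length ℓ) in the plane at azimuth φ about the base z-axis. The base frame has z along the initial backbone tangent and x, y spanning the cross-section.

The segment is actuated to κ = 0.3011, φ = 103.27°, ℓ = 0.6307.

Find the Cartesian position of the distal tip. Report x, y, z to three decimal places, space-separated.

θ = κ·ℓ = 0.3011 × 0.6307 = 0.18990 rad
ρ = (1 − cos θ)/κ = (1 − 0.98202)/0.3011 = 0.05971
z = sin θ / κ = 0.18876/0.3011 = 0.62692
x = ρ cos φ = 0.05971 × cos(103.27°) = -0.01371
y = ρ sin φ = 0.05971 × sin(103.27°) = 0.05811

-0.014 0.058 0.627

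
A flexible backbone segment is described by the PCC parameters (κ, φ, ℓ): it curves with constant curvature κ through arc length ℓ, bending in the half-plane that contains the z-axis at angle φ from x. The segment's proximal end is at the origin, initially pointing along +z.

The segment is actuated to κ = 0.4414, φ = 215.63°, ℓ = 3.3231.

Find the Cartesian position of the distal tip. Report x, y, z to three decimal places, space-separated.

θ = κ·ℓ = 0.4414 × 3.3231 = 1.46682 rad
ρ = (1 − cos θ)/κ = (1 − 0.10379)/0.4414 = 2.03037
z = sin θ / κ = 0.99460/0.4414 = 2.25328
x = ρ cos φ = 2.03037 × cos(215.63°) = -1.65028
y = ρ sin φ = 2.03037 × sin(215.63°) = -1.18279

-1.650 -1.183 2.253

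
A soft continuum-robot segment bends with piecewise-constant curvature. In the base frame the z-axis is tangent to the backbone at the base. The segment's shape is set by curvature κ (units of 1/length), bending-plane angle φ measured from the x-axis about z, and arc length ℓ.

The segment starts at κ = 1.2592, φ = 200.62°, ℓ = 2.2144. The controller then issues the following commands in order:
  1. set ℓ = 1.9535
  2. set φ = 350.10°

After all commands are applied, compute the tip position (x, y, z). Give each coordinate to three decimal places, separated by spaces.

initial: κ=1.2592, φ=200.62°, ℓ=2.2144
cmd 1: set ℓ=1.9535 → (κ,φ,ℓ)=(1.2592,200.62°,1.9535) → tip=(-1.3204,-0.4968,0.5004)
cmd 2: set φ=350.10° → (κ,φ,ℓ)=(1.2592,350.10°,1.9535) → tip=(1.3898,-0.2426,0.5004)

1.390 -0.243 0.500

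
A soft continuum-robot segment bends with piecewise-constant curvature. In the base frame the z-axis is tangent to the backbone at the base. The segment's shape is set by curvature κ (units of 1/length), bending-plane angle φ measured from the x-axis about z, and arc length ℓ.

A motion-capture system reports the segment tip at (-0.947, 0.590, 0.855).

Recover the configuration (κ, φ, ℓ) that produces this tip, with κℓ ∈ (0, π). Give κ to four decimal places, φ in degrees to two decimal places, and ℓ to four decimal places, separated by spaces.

ρ = √(x²+y²) = √(-0.947² + 0.590²) = 1.11575
φ = atan2(y, x) mod 360° = atan2(0.590, -0.947) = 148.0763°
|p|² = ρ² + z² = 1.11575² + 0.855² = 1.97593
κ = 2ρ / |p|² = 2×1.11575 / 1.97593 = 1.12934
θ = 2·atan2(ρ, z) = 2·atan2(1.11575, 0.855) = 1.83389 rad
ℓ = θ/κ = 1.83389/1.12934 = 1.62386

1.1293 148.08 1.6239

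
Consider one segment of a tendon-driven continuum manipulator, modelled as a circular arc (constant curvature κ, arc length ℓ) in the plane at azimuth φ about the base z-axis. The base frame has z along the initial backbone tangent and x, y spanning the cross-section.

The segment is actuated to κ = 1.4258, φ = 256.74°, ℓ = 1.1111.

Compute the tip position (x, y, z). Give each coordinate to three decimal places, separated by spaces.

θ = κ·ℓ = 1.4258 × 1.1111 = 1.58421 rad
ρ = (1 − cos θ)/κ = (1 − -0.01341)/1.4258 = 0.71077
z = sin θ / κ = 0.99991/1.4258 = 0.70130
x = ρ cos φ = 0.71077 × cos(256.74°) = -0.16303
y = ρ sin φ = 0.71077 × sin(256.74°) = -0.69182

-0.163 -0.692 0.701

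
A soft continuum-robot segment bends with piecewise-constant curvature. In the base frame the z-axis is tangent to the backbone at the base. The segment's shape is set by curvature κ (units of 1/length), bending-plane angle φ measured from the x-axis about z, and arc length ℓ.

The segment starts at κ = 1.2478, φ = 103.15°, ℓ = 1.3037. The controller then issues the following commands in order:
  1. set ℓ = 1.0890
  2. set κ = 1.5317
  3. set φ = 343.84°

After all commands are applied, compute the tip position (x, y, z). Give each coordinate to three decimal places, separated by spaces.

0.688 -0.199 0.650

initial: κ=1.2478, φ=103.15°, ℓ=1.3037
cmd 1: set ℓ=1.0890 → (κ,φ,ℓ)=(1.2478,103.15°,1.0890) → tip=(-0.1440,0.6162,0.7835)
cmd 2: set κ=1.5317 → (κ,φ,ℓ)=(1.5317,103.15°,1.0890) → tip=(-0.1629,0.6975,0.6498)
cmd 3: set φ=343.84° → (κ,φ,ℓ)=(1.5317,343.84°,1.0890) → tip=(0.6879,-0.1993,0.6498)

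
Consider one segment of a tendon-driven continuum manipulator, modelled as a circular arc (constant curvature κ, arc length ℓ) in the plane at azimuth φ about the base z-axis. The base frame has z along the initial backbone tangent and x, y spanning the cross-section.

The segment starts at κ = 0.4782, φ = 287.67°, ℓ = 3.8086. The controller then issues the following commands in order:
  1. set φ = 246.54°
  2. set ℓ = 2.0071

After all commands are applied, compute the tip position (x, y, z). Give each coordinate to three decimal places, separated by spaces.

-0.355 -0.818 1.713

initial: κ=0.4782, φ=287.67°, ℓ=3.8086
cmd 1: set φ=246.54° → (κ,φ,ℓ)=(0.4782,246.54°,3.8086) → tip=(-1.0389,-2.3938,2.0259)
cmd 2: set ℓ=2.0071 → (κ,φ,ℓ)=(0.4782,246.54°,2.0071) → tip=(-0.3549,-0.8178,1.7128)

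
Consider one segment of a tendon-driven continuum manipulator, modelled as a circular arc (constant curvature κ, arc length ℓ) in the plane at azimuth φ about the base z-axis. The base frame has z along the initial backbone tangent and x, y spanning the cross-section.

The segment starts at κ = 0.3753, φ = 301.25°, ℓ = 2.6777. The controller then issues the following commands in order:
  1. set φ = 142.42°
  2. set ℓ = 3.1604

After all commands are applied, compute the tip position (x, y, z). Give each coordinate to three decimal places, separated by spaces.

-1.319 1.015 2.470

initial: κ=0.3753, φ=301.25°, ℓ=2.6777
cmd 1: set φ=142.42° → (κ,φ,ℓ)=(0.3753,142.42°,2.6777) → tip=(-0.9795,0.7538,2.2492)
cmd 2: set ℓ=3.1604 → (κ,φ,ℓ)=(0.3753,142.42°,3.1604) → tip=(-1.3192,1.0152,2.4698)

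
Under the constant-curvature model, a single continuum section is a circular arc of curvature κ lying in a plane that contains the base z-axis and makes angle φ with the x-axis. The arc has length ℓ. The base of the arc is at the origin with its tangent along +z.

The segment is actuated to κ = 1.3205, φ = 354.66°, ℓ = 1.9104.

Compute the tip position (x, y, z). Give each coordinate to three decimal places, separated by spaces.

θ = κ·ℓ = 1.3205 × 1.9104 = 2.52268 rad
ρ = (1 − cos θ)/κ = (1 − -0.81451)/1.3205 = 1.37411
z = sin θ / κ = 0.58015/1.3205 = 0.43934
x = ρ cos φ = 1.37411 × cos(354.66°) = 1.36815
y = ρ sin φ = 1.37411 × sin(354.66°) = -0.12788

1.368 -0.128 0.439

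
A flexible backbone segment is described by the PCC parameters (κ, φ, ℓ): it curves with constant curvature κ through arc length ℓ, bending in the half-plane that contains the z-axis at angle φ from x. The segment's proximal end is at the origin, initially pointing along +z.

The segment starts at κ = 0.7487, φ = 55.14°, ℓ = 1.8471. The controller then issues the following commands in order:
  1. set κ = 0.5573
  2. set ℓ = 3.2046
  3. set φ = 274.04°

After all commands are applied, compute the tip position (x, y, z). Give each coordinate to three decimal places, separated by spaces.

initial: κ=0.7487, φ=55.14°, ℓ=1.8471
cmd 1: set κ=0.5573 → (κ,φ,ℓ)=(0.5573,55.14°,1.8471) → tip=(0.4971,0.7136,1.5377)
cmd 2: set ℓ=3.2046 → (κ,φ,ℓ)=(0.5573,55.14°,3.2046) → tip=(1.2446,1.7867,1.7530)
cmd 3: set φ=274.04° → (κ,φ,ℓ)=(0.5573,274.04°,3.2046) → tip=(0.1534,-2.1720,1.7530)

0.153 -2.172 1.753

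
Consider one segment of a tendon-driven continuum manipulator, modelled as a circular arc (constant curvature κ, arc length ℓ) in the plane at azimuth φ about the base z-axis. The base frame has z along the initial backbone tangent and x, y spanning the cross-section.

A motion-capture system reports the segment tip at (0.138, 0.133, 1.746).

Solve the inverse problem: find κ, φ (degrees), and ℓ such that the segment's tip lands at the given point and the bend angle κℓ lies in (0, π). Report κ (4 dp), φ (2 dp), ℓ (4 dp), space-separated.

ρ = √(x²+y²) = √(0.138² + 0.133²) = 0.19166
φ = atan2(y, x) mod 360° = atan2(0.133, 0.138) = 43.9430°
|p|² = ρ² + z² = 0.19166² + 1.746² = 3.08525
κ = 2ρ / |p|² = 2×0.19166 / 3.08525 = 0.12424
θ = 2·atan2(ρ, z) = 2·atan2(0.19166, 1.746) = 0.21866 rad
ℓ = θ/κ = 0.21866/0.12424 = 1.75999

0.1242 43.94 1.7600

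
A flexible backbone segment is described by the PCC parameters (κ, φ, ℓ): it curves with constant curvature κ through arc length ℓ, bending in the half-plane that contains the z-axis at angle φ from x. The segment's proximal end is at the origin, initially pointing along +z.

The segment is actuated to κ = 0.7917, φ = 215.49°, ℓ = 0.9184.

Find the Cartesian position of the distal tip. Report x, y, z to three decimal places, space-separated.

θ = κ·ℓ = 0.7917 × 0.9184 = 0.72710 rad
ρ = (1 − cos θ)/κ = (1 − 0.74711)/0.7917 = 0.31943
z = sin θ / κ = 0.66470/0.7917 = 0.83959
x = ρ cos φ = 0.31943 × cos(215.49°) = -0.26009
y = ρ sin φ = 0.31943 × sin(215.49°) = -0.18545

-0.260 -0.185 0.840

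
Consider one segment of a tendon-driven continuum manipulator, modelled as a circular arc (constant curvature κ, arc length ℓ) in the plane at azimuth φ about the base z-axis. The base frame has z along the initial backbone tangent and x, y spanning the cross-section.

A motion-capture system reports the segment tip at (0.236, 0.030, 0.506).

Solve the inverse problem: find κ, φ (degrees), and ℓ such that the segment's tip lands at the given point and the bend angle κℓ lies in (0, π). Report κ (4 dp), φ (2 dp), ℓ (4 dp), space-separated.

ρ = √(x²+y²) = √(0.236² + 0.030²) = 0.23790
φ = atan2(y, x) mod 360° = atan2(0.030, 0.236) = 7.2445°
|p|² = ρ² + z² = 0.23790² + 0.506² = 0.31263
κ = 2ρ / |p|² = 2×0.23790 / 0.31263 = 1.52191
θ = 2·atan2(ρ, z) = 2·atan2(0.23790, 0.506) = 0.87898 rad
ℓ = θ/κ = 0.87898/1.52191 = 0.57755

1.5219 7.24 0.5775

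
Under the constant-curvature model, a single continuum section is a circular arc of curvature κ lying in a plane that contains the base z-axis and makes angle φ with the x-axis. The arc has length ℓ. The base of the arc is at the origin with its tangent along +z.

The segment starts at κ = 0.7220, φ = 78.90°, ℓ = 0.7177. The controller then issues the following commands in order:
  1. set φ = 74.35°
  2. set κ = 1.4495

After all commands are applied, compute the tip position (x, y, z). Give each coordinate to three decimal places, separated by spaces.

initial: κ=0.7220, φ=78.90°, ℓ=0.7177
cmd 1: set φ=74.35° → (κ,φ,ℓ)=(0.7220,74.35°,0.7177) → tip=(0.0490,0.1751,0.6860)
cmd 2: set κ=1.4495 → (κ,φ,ℓ)=(1.4495,74.35°,0.7177) → tip=(0.0919,0.3282,0.5951)

0.092 0.328 0.595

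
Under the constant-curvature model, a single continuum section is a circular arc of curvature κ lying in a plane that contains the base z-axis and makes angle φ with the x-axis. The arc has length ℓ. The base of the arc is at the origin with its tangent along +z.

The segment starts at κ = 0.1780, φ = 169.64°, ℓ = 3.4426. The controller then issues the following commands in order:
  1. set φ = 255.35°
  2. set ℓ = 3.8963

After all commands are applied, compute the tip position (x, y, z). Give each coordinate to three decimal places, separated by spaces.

initial: κ=0.1780, φ=169.64°, ℓ=3.4426
cmd 1: set φ=255.35° → (κ,φ,ℓ)=(0.1780,255.35°,3.4426) → tip=(-0.2585,-0.9890,3.2312)
cmd 2: set ℓ=3.8963 → (κ,φ,ℓ)=(0.1780,255.35°,3.8963) → tip=(-0.3282,-1.2556,3.5914)

-0.328 -1.256 3.591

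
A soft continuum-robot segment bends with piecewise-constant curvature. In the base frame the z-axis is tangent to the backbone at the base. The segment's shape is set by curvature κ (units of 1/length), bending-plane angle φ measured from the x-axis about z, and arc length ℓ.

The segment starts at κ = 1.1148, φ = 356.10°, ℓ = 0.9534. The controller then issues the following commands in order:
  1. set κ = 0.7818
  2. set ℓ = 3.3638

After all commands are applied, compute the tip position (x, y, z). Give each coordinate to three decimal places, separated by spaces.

initial: κ=1.1148, φ=356.10°, ℓ=0.9534
cmd 1: set κ=0.7818 → (κ,φ,ℓ)=(0.7818,356.10°,0.9534) → tip=(0.3384,-0.0231,0.8675)
cmd 2: set ℓ=3.3638 → (κ,φ,ℓ)=(0.7818,356.10°,3.3638) → tip=(2.3888,-0.1629,0.6264)

2.389 -0.163 0.626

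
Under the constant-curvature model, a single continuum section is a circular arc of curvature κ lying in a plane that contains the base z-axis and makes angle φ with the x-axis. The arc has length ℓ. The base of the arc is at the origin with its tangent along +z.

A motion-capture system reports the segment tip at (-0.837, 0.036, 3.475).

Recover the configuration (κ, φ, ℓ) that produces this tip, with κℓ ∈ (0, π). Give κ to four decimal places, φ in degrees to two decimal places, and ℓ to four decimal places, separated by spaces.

ρ = √(x²+y²) = √(-0.837² + 0.036²) = 0.83777
φ = atan2(y, x) mod 360° = atan2(0.036, -0.837) = 177.5372°
|p|² = ρ² + z² = 0.83777² + 3.475² = 12.77749
κ = 2ρ / |p|² = 2×0.83777 / 12.77749 = 0.13113
θ = 2·atan2(ρ, z) = 2·atan2(0.83777, 3.475) = 0.47314 rad
ℓ = θ/κ = 0.47314/0.13113 = 3.60812

0.1311 177.54 3.6081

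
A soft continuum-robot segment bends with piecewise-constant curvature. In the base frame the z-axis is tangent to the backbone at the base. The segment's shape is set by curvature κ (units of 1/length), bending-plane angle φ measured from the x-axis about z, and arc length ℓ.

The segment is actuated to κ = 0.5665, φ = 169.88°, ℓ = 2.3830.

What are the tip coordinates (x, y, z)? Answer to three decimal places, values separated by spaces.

θ = κ·ℓ = 0.5665 × 2.3830 = 1.34997 rad
ρ = (1 − cos θ)/κ = (1 − 0.21904)/0.5665 = 1.37858
z = sin θ / κ = 0.97572/0.5665 = 1.72236
x = ρ cos φ = 1.37858 × cos(169.88°) = -1.35713
y = ρ sin φ = 1.37858 × sin(169.88°) = 0.24223

-1.357 0.242 1.722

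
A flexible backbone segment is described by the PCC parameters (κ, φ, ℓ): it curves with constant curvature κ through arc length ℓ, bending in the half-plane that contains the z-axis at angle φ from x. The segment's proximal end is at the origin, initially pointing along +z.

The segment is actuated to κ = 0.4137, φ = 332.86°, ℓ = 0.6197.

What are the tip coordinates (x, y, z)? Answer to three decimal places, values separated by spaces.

0.070 -0.036 0.613

θ = κ·ℓ = 0.4137 × 0.6197 = 0.25637 rad
ρ = (1 − cos θ)/κ = (1 − 0.96732)/0.4137 = 0.07900
z = sin θ / κ = 0.25357/0.4137 = 0.61293
x = ρ cos φ = 0.07900 × cos(332.86°) = 0.07030
y = ρ sin φ = 0.07900 × sin(332.86°) = -0.03604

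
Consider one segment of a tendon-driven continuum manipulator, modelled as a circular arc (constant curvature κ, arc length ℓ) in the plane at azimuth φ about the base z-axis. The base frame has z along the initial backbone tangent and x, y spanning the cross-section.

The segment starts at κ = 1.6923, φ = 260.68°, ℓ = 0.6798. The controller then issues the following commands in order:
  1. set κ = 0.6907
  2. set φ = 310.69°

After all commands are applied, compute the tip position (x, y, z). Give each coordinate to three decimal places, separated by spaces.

initial: κ=1.6923, φ=260.68°, ℓ=0.6798
cmd 1: set κ=0.6907 → (κ,φ,ℓ)=(0.6907,260.68°,0.6798) → tip=(-0.0254,-0.1546,0.6551)
cmd 2: set φ=310.69° → (κ,φ,ℓ)=(0.6907,310.69°,0.6798) → tip=(0.1022,-0.1188,0.6551)

0.102 -0.119 0.655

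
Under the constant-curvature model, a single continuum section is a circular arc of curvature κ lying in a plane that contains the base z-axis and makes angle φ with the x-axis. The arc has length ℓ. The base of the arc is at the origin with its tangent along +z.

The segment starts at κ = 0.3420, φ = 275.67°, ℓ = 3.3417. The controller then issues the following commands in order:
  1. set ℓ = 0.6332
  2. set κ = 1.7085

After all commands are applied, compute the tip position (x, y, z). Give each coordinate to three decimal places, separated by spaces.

initial: κ=0.3420, φ=275.67°, ℓ=3.3417
cmd 1: set ℓ=0.6332 → (κ,φ,ℓ)=(0.3420,275.67°,0.6332) → tip=(0.0067,-0.0680,0.6283)
cmd 2: set κ=1.7085 → (κ,φ,ℓ)=(1.7085,275.67°,0.6332) → tip=(0.0307,-0.3089,0.5167)

0.031 -0.309 0.517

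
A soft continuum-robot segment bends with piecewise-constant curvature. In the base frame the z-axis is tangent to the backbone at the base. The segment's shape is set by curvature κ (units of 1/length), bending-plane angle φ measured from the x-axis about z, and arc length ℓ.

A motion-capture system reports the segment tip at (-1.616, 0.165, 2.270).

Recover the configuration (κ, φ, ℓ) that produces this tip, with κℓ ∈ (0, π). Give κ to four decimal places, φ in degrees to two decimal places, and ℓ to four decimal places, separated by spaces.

ρ = √(x²+y²) = √(-1.616² + 0.165²) = 1.62440
φ = atan2(y, x) mod 360° = atan2(0.165, -1.616) = 174.1701°
|p|² = ρ² + z² = 1.62440² + 2.270² = 7.79158
κ = 2ρ / |p|² = 2×1.62440 / 7.79158 = 0.41696
θ = 2·atan2(ρ, z) = 2·atan2(1.62440, 2.270) = 1.24223 rad
ℓ = θ/κ = 1.24223/0.41696 = 2.97924

0.4170 174.17 2.9792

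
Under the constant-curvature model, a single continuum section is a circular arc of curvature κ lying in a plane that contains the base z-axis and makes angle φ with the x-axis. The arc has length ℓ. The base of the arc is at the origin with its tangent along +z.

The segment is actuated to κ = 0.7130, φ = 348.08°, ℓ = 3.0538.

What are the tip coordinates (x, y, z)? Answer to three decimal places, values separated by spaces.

θ = κ·ℓ = 0.7130 × 3.0538 = 2.17736 rad
ρ = (1 − cos θ)/κ = (1 − -0.57005)/0.7130 = 2.20203
z = sin θ / κ = 0.82161/0.7130 = 1.15233
x = ρ cos φ = 2.20203 × cos(348.08°) = 2.15455
y = ρ sin φ = 2.20203 × sin(348.08°) = -0.45482

2.155 -0.455 1.152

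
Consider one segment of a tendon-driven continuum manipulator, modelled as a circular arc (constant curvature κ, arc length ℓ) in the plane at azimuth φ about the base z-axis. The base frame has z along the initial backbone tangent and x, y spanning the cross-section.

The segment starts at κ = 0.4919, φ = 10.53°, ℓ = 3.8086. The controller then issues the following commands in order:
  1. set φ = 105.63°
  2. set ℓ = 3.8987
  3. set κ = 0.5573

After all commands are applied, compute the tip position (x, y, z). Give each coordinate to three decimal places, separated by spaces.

initial: κ=0.4919, φ=10.53°, ℓ=3.8086
cmd 1: set φ=105.63° → (κ,φ,ℓ)=(0.4919,105.63°,3.8086) → tip=(-0.7110,2.5413,1.9405)
cmd 2: set ℓ=3.8987 → (κ,φ,ℓ)=(0.4919,105.63°,3.8987) → tip=(-0.7340,2.6235,1.9118)
cmd 3: set κ=0.5573 → (κ,φ,ℓ)=(0.5573,105.63°,3.8987) → tip=(-0.7572,2.7065,1.4790)

-0.757 2.707 1.479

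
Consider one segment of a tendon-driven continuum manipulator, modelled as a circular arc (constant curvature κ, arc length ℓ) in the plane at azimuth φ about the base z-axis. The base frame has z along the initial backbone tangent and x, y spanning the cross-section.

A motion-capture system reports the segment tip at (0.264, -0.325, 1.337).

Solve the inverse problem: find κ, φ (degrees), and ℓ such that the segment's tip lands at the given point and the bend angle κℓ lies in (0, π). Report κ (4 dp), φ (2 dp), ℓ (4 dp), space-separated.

ρ = √(x²+y²) = √(0.264² + -0.325²) = 0.41871
φ = atan2(y, x) mod 360° = atan2(-0.325, 0.264) = 309.0872°
|p|² = ρ² + z² = 0.41871² + 1.337² = 1.96289
κ = 2ρ / |p|² = 2×0.41871 / 1.96289 = 0.42663
θ = 2·atan2(ρ, z) = 2·atan2(0.41871, 1.337) = 0.60700 rad
ℓ = θ/κ = 0.60700/0.42663 = 1.42277

0.4266 309.09 1.4228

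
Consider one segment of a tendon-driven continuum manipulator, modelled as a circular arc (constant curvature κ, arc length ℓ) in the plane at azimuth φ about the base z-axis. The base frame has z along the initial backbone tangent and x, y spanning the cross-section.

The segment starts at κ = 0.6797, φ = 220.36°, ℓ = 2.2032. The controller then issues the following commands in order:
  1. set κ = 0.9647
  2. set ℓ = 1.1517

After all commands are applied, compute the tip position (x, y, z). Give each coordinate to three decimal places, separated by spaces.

-0.439 -0.373 0.929

initial: κ=0.6797, φ=220.36°, ℓ=2.2032
cmd 1: set κ=0.9647 → (κ,φ,ℓ)=(0.9647,220.36°,2.2032) → tip=(-1.2058,-1.0248,0.8812)
cmd 2: set ℓ=1.1517 → (κ,φ,ℓ)=(0.9647,220.36°,1.1517) → tip=(-0.4394,-0.3734,0.9290)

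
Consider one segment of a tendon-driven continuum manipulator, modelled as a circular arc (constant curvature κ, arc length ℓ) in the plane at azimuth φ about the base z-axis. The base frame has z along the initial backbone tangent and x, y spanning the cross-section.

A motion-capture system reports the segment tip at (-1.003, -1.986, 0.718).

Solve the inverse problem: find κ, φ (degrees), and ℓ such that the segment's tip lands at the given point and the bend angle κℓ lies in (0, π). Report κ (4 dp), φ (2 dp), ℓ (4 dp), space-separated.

0.8141 243.20 3.0920

ρ = √(x²+y²) = √(-1.003² + -1.986²) = 2.22491
φ = atan2(y, x) mod 360° = atan2(-1.986, -1.003) = 243.2046°
|p|² = ρ² + z² = 2.22491² + 0.718² = 5.46573
κ = 2ρ / |p|² = 2×2.22491 / 5.46573 = 0.81413
θ = 2·atan2(ρ, z) = 2·atan2(2.22491, 0.718) = 2.51727 rad
ℓ = θ/κ = 2.51727/0.81413 = 3.09198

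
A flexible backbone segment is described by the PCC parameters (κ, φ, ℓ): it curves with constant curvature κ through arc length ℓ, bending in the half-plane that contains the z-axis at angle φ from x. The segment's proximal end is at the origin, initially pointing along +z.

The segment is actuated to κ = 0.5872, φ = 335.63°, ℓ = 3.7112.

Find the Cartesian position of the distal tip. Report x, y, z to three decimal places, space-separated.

2.438 -1.104 1.397

θ = κ·ℓ = 0.5872 × 3.7112 = 2.17922 rad
ρ = (1 − cos θ)/κ = (1 − -0.57157)/0.5872 = 2.67638
z = sin θ / κ = 0.82055/0.5872 = 1.39740
x = ρ cos φ = 2.67638 × cos(335.63°) = 2.43792
y = ρ sin φ = 2.67638 × sin(335.63°) = -1.10435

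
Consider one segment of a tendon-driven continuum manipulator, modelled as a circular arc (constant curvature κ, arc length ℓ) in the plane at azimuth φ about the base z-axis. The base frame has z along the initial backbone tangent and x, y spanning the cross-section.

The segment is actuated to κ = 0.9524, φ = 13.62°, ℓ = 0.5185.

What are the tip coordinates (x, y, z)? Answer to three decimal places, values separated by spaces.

θ = κ·ℓ = 0.9524 × 0.5185 = 0.49382 rad
ρ = (1 − cos θ)/κ = (1 − 0.88053)/0.9524 = 0.12544
z = sin θ / κ = 0.47399/0.9524 = 0.49768
x = ρ cos φ = 0.12544 × cos(13.62°) = 0.12191
y = ρ sin φ = 0.12544 × sin(13.62°) = 0.02954

0.122 0.030 0.498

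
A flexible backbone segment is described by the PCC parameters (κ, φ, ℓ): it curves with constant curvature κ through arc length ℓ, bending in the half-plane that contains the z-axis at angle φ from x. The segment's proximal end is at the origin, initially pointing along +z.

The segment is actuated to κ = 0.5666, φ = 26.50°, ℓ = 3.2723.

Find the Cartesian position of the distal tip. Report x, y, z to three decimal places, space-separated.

2.021 1.008 1.695

θ = κ·ℓ = 0.5666 × 3.2723 = 1.85409 rad
ρ = (1 − cos θ)/κ = (1 − -0.27951)/0.5666 = 2.25823
z = sin θ / κ = 0.96014/0.5666 = 1.69457
x = ρ cos φ = 2.25823 × cos(26.50°) = 2.02097
y = ρ sin φ = 2.25823 × sin(26.50°) = 1.00762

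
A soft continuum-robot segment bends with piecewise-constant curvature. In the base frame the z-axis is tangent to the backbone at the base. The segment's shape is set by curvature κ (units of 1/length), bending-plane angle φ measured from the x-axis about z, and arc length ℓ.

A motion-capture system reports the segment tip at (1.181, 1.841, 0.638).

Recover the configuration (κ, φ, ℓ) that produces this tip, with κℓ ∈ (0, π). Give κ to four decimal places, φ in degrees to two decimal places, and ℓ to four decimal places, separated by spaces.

ρ = √(x²+y²) = √(1.181² + 1.841²) = 2.18725
φ = atan2(y, x) mod 360° = atan2(1.841, 1.181) = 57.3199°
|p|² = ρ² + z² = 2.18725² + 0.638² = 5.19109
κ = 2ρ / |p|² = 2×2.18725 / 5.19109 = 0.84269
θ = 2·atan2(ρ, z) = 2·atan2(2.18725, 0.638) = 2.57396 rad
ℓ = θ/κ = 2.57396/0.84269 = 3.05445

0.8427 57.32 3.0544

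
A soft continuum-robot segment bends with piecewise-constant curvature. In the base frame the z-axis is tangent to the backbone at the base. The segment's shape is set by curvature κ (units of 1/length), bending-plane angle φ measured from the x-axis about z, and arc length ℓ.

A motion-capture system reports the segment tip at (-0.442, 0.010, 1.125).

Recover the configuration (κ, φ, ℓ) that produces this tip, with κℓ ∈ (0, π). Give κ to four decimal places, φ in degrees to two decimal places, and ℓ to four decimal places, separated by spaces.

0.6052 178.70 1.2375

ρ = √(x²+y²) = √(-0.442² + 0.010²) = 0.44211
φ = atan2(y, x) mod 360° = atan2(0.010, -0.442) = 178.7039°
|p|² = ρ² + z² = 0.44211² + 1.125² = 1.46109
κ = 2ρ / |p|² = 2×0.44211 / 1.46109 = 0.60518
θ = 2·atan2(ρ, z) = 2·atan2(0.44211, 1.125) = 0.74890 rad
ℓ = θ/κ = 0.74890/0.60518 = 1.23747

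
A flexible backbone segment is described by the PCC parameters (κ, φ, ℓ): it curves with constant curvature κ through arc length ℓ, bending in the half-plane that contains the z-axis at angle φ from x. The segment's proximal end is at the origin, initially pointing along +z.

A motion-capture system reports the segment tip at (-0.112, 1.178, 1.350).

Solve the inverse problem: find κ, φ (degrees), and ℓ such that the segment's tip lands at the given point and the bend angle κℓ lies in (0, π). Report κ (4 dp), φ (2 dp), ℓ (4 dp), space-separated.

ρ = √(x²+y²) = √(-0.112² + 1.178²) = 1.18331
φ = atan2(y, x) mod 360° = atan2(1.178, -0.112) = 95.4312°
|p|² = ρ² + z² = 1.18331² + 1.350² = 3.22273
κ = 2ρ / |p|² = 2×1.18331 / 3.22273 = 0.73435
θ = 2·atan2(ρ, z) = 2·atan2(1.18331, 1.350) = 1.43939 rad
ℓ = θ/κ = 1.43939/0.73435 = 1.96007

0.7344 95.43 1.9601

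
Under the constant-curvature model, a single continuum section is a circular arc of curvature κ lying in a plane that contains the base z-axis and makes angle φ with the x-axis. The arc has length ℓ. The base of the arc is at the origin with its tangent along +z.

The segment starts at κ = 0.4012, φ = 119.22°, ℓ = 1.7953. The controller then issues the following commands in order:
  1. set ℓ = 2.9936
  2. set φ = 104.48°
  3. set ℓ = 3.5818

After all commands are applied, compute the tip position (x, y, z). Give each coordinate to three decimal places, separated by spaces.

-0.540 2.091 2.470

initial: κ=0.4012, φ=119.22°, ℓ=1.7953
cmd 1: set ℓ=2.9936 → (κ,φ,ℓ)=(0.4012,119.22°,2.9936) → tip=(-0.7770,1.3892,2.3241)
cmd 2: set φ=104.48° → (κ,φ,ℓ)=(0.4012,104.48°,2.9936) → tip=(-0.3980,1.5412,2.3241)
cmd 3: set ℓ=3.5818 → (κ,φ,ℓ)=(0.4012,104.48°,3.5818) → tip=(-0.5401,2.0915,2.4703)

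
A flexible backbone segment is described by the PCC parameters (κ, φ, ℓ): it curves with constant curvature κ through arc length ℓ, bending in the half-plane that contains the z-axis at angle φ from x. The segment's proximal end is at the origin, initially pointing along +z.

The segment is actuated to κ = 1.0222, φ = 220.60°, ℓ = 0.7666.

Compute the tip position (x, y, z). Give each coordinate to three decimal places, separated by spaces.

θ = κ·ℓ = 1.0222 × 0.7666 = 0.78362 rad
ρ = (1 − cos θ)/κ = (1 − 0.70836)/1.0222 = 0.28530
z = sin θ / κ = 0.70585/1.0222 = 0.69052
x = ρ cos φ = 0.28530 × cos(220.60°) = -0.21662
y = ρ sin φ = 0.28530 × sin(220.60°) = -0.18567

-0.217 -0.186 0.691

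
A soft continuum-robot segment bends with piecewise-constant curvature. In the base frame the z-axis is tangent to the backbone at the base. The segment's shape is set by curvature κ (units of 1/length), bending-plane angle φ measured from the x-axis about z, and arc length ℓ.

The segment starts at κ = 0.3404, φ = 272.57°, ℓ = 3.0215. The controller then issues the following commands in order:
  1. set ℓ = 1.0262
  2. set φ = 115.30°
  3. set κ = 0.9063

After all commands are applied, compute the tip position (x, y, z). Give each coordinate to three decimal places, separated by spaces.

initial: κ=0.3404, φ=272.57°, ℓ=3.0215
cmd 1: set ℓ=1.0262 → (κ,φ,ℓ)=(0.3404,272.57°,1.0262) → tip=(0.0080,-0.1772,1.0055)
cmd 2: set φ=115.30° → (κ,φ,ℓ)=(0.3404,115.30°,1.0262) → tip=(-0.0758,0.1604,1.0055)
cmd 3: set κ=0.9063 → (κ,φ,ℓ)=(0.9063,115.30°,1.0262) → tip=(-0.1897,0.4012,0.8845)

-0.190 0.401 0.885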